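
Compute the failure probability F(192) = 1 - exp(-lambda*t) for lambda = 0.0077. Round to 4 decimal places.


lambda = 0.0077, t = 192
lambda * t = 1.4784
exp(-1.4784) = 0.228
F(t) = 1 - 0.228
F(t) = 0.772

0.772


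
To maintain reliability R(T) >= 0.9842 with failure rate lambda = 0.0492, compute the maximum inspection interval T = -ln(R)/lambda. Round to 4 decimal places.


R_target = 0.9842
lambda = 0.0492
-ln(0.9842) = 0.0159
T = 0.0159 / 0.0492
T = 0.3237

0.3237


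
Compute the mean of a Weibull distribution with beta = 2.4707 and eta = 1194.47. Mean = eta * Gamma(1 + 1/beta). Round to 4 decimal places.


beta = 2.4707, eta = 1194.47
1/beta = 0.4047
1 + 1/beta = 1.4047
Gamma(1.4047) = 0.887
Mean = 1194.47 * 0.887
Mean = 1059.5137

1059.5137


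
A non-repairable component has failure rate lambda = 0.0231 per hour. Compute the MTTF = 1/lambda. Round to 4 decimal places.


lambda = 0.0231
MTTF = 1 / 0.0231
MTTF = 43.29

43.29


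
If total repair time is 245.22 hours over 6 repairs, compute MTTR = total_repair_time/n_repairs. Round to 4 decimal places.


total_repair_time = 245.22
n_repairs = 6
MTTR = 245.22 / 6
MTTR = 40.87

40.87


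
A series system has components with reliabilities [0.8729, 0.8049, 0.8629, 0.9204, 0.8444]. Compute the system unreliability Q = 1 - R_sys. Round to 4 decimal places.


Components: [0.8729, 0.8049, 0.8629, 0.9204, 0.8444]
After component 1: product = 0.8729
After component 2: product = 0.7026
After component 3: product = 0.6063
After component 4: product = 0.558
After component 5: product = 0.4712
R_sys = 0.4712
Q = 1 - 0.4712 = 0.5288

0.5288


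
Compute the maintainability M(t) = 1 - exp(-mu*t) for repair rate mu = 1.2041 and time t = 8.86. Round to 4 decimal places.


mu = 1.2041, t = 8.86
mu * t = 1.2041 * 8.86 = 10.6683
exp(-10.6683) = 0.0
M(t) = 1 - 0.0
M(t) = 1.0

1.0


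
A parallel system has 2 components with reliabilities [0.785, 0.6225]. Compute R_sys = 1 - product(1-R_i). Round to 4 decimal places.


Components: [0.785, 0.6225]
(1 - 0.785) = 0.215, running product = 0.215
(1 - 0.6225) = 0.3775, running product = 0.0812
Product of (1-R_i) = 0.0812
R_sys = 1 - 0.0812 = 0.9188

0.9188


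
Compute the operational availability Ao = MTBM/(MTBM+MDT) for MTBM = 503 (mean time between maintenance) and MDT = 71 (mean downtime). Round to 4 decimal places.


MTBM = 503
MDT = 71
MTBM + MDT = 574
Ao = 503 / 574
Ao = 0.8763

0.8763


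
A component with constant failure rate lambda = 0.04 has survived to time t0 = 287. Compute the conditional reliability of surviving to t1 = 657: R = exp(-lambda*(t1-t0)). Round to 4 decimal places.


lambda = 0.04
t0 = 287, t1 = 657
t1 - t0 = 370
lambda * (t1-t0) = 0.04 * 370 = 14.8
R = exp(-14.8)
R = 0.0

0.0


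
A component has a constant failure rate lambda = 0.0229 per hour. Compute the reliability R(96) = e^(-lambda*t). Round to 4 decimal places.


lambda = 0.0229
t = 96
lambda * t = 2.1984
R(t) = e^(-2.1984)
R(t) = 0.111

0.111


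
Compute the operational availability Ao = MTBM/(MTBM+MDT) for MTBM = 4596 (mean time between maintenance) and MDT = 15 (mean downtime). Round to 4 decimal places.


MTBM = 4596
MDT = 15
MTBM + MDT = 4611
Ao = 4596 / 4611
Ao = 0.9967

0.9967


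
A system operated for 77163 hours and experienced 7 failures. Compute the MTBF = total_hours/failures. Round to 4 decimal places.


total_hours = 77163
failures = 7
MTBF = 77163 / 7
MTBF = 11023.2857

11023.2857


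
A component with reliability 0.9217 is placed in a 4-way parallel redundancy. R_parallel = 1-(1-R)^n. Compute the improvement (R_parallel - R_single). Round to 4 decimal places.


R_single = 0.9217, n = 4
1 - R_single = 0.0783
(1 - R_single)^n = 0.0783^4 = 0.0
R_parallel = 1 - 0.0 = 1.0
Improvement = 1.0 - 0.9217
Improvement = 0.0783

0.0783


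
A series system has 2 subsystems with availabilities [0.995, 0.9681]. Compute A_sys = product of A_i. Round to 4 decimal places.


Subsystems: [0.995, 0.9681]
After subsystem 1 (A=0.995): product = 0.995
After subsystem 2 (A=0.9681): product = 0.9633
A_sys = 0.9633

0.9633


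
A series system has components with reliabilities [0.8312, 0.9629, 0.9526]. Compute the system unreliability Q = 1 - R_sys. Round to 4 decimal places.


Components: [0.8312, 0.9629, 0.9526]
After component 1: product = 0.8312
After component 2: product = 0.8004
After component 3: product = 0.7624
R_sys = 0.7624
Q = 1 - 0.7624 = 0.2376

0.2376


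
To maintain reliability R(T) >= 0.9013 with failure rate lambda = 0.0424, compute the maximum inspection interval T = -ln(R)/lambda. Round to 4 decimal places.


R_target = 0.9013
lambda = 0.0424
-ln(0.9013) = 0.1039
T = 0.1039 / 0.0424
T = 2.4509

2.4509


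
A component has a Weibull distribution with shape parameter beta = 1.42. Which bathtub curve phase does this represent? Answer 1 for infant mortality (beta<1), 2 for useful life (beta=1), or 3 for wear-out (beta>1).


beta = 1.42
Compare beta to 1:
beta < 1 => infant mortality (phase 1)
beta = 1 => useful life (phase 2)
beta > 1 => wear-out (phase 3)
Since beta = 1.42, this is wear-out (increasing failure rate)
Phase = 3

3


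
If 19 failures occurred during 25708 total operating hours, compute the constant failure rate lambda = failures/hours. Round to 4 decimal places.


failures = 19
total_hours = 25708
lambda = 19 / 25708
lambda = 0.0007

0.0007


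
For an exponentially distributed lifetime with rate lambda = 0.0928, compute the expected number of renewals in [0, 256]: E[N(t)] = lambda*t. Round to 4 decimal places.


lambda = 0.0928
t = 256
E[N(t)] = lambda * t
E[N(t)] = 0.0928 * 256
E[N(t)] = 23.7568

23.7568


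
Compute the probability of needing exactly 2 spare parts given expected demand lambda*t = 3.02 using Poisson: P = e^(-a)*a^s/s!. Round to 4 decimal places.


a = 3.02, s = 2
e^(-a) = e^(-3.02) = 0.0488
a^s = 3.02^2 = 9.1204
s! = 2
P = 0.0488 * 9.1204 / 2
P = 0.2225

0.2225


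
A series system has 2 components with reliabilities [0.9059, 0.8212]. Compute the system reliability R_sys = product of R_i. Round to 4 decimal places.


Components: [0.9059, 0.8212]
After component 1 (R=0.9059): product = 0.9059
After component 2 (R=0.8212): product = 0.7439
R_sys = 0.7439

0.7439


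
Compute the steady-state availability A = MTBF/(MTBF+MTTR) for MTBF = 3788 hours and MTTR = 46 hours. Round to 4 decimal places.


MTBF = 3788
MTTR = 46
MTBF + MTTR = 3834
A = 3788 / 3834
A = 0.988

0.988


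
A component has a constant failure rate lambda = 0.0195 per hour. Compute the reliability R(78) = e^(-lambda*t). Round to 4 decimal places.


lambda = 0.0195
t = 78
lambda * t = 1.521
R(t) = e^(-1.521)
R(t) = 0.2185

0.2185


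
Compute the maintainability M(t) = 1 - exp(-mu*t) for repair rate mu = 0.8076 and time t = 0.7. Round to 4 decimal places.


mu = 0.8076, t = 0.7
mu * t = 0.8076 * 0.7 = 0.5653
exp(-0.5653) = 0.5682
M(t) = 1 - 0.5682
M(t) = 0.4318

0.4318


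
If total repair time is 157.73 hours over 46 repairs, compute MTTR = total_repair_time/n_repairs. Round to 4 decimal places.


total_repair_time = 157.73
n_repairs = 46
MTTR = 157.73 / 46
MTTR = 3.4289

3.4289


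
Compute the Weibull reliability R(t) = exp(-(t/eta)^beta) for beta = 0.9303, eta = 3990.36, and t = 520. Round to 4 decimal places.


beta = 0.9303, eta = 3990.36, t = 520
t/eta = 520 / 3990.36 = 0.1303
(t/eta)^beta = 0.1303^0.9303 = 0.1502
R(t) = exp(-0.1502)
R(t) = 0.8605

0.8605


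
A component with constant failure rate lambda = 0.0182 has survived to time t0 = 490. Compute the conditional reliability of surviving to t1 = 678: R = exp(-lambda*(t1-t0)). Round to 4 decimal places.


lambda = 0.0182
t0 = 490, t1 = 678
t1 - t0 = 188
lambda * (t1-t0) = 0.0182 * 188 = 3.4216
R = exp(-3.4216)
R = 0.0327

0.0327


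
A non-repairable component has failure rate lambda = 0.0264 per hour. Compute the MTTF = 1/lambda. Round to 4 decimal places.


lambda = 0.0264
MTTF = 1 / 0.0264
MTTF = 37.8788

37.8788


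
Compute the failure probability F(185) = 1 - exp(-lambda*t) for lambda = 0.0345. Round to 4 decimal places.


lambda = 0.0345, t = 185
lambda * t = 6.3825
exp(-6.3825) = 0.0017
F(t) = 1 - 0.0017
F(t) = 0.9983

0.9983


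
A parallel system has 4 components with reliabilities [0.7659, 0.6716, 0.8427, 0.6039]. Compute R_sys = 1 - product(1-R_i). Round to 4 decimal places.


Components: [0.7659, 0.6716, 0.8427, 0.6039]
(1 - 0.7659) = 0.2341, running product = 0.2341
(1 - 0.6716) = 0.3284, running product = 0.0769
(1 - 0.8427) = 0.1573, running product = 0.0121
(1 - 0.6039) = 0.3961, running product = 0.0048
Product of (1-R_i) = 0.0048
R_sys = 1 - 0.0048 = 0.9952

0.9952


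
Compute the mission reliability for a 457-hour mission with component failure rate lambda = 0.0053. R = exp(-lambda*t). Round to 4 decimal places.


lambda = 0.0053
mission_time = 457
lambda * t = 0.0053 * 457 = 2.4221
R = exp(-2.4221)
R = 0.0887

0.0887


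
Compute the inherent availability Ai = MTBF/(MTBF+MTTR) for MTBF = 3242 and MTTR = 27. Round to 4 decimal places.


MTBF = 3242
MTTR = 27
MTBF + MTTR = 3269
Ai = 3242 / 3269
Ai = 0.9917

0.9917


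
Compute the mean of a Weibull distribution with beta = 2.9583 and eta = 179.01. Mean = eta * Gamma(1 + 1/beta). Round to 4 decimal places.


beta = 2.9583, eta = 179.01
1/beta = 0.338
1 + 1/beta = 1.338
Gamma(1.338) = 0.8924
Mean = 179.01 * 0.8924
Mean = 159.7551

159.7551


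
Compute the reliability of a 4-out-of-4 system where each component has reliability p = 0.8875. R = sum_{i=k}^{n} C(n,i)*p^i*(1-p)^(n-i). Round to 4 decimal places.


k = 4, n = 4, p = 0.8875
i=4: C(4,4)=1 * 0.8875^4 * 0.1125^0 = 0.6204
R = sum of terms = 0.6204

0.6204


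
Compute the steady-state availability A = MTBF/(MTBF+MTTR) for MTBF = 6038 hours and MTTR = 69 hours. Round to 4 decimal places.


MTBF = 6038
MTTR = 69
MTBF + MTTR = 6107
A = 6038 / 6107
A = 0.9887

0.9887


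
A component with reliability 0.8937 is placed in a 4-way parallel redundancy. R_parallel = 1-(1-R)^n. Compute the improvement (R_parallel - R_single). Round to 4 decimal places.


R_single = 0.8937, n = 4
1 - R_single = 0.1063
(1 - R_single)^n = 0.1063^4 = 0.0001
R_parallel = 1 - 0.0001 = 0.9999
Improvement = 0.9999 - 0.8937
Improvement = 0.1062

0.1062


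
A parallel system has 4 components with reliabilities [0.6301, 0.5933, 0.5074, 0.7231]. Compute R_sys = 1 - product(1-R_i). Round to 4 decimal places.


Components: [0.6301, 0.5933, 0.5074, 0.7231]
(1 - 0.6301) = 0.3699, running product = 0.3699
(1 - 0.5933) = 0.4067, running product = 0.1504
(1 - 0.5074) = 0.4926, running product = 0.0741
(1 - 0.7231) = 0.2769, running product = 0.0205
Product of (1-R_i) = 0.0205
R_sys = 1 - 0.0205 = 0.9795

0.9795


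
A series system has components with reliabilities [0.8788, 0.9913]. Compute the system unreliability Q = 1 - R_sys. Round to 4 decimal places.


Components: [0.8788, 0.9913]
After component 1: product = 0.8788
After component 2: product = 0.8712
R_sys = 0.8712
Q = 1 - 0.8712 = 0.1288

0.1288


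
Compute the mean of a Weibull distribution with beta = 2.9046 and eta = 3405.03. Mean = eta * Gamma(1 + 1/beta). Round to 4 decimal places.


beta = 2.9046, eta = 3405.03
1/beta = 0.3443
1 + 1/beta = 1.3443
Gamma(1.3443) = 0.8917
Mean = 3405.03 * 0.8917
Mean = 3036.4285

3036.4285


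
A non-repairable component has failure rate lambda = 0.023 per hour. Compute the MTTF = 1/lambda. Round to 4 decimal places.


lambda = 0.023
MTTF = 1 / 0.023
MTTF = 43.4783

43.4783


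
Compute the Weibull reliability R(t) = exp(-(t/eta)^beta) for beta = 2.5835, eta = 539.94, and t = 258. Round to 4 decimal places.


beta = 2.5835, eta = 539.94, t = 258
t/eta = 258 / 539.94 = 0.4778
(t/eta)^beta = 0.4778^2.5835 = 0.1484
R(t) = exp(-0.1484)
R(t) = 0.8621

0.8621


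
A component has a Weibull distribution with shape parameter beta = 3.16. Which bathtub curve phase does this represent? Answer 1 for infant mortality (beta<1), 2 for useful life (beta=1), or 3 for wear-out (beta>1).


beta = 3.16
Compare beta to 1:
beta < 1 => infant mortality (phase 1)
beta = 1 => useful life (phase 2)
beta > 1 => wear-out (phase 3)
Since beta = 3.16, this is wear-out (increasing failure rate)
Phase = 3

3


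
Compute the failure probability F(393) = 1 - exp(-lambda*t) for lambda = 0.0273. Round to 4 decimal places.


lambda = 0.0273, t = 393
lambda * t = 10.7289
exp(-10.7289) = 0.0
F(t) = 1 - 0.0
F(t) = 1.0

1.0


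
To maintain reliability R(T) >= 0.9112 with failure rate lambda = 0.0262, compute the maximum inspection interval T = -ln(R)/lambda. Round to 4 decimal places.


R_target = 0.9112
lambda = 0.0262
-ln(0.9112) = 0.093
T = 0.093 / 0.0262
T = 3.5493

3.5493


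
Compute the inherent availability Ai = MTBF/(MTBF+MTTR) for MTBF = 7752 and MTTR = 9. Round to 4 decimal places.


MTBF = 7752
MTTR = 9
MTBF + MTTR = 7761
Ai = 7752 / 7761
Ai = 0.9988

0.9988


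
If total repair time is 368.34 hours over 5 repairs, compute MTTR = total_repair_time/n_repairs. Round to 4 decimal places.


total_repair_time = 368.34
n_repairs = 5
MTTR = 368.34 / 5
MTTR = 73.668

73.668


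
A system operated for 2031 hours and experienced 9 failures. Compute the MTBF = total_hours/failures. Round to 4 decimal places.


total_hours = 2031
failures = 9
MTBF = 2031 / 9
MTBF = 225.6667

225.6667


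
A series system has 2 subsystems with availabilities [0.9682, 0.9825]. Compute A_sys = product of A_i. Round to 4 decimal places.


Subsystems: [0.9682, 0.9825]
After subsystem 1 (A=0.9682): product = 0.9682
After subsystem 2 (A=0.9825): product = 0.9513
A_sys = 0.9513

0.9513


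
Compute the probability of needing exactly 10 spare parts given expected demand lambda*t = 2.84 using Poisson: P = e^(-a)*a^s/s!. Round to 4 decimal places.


a = 2.84, s = 10
e^(-a) = e^(-2.84) = 0.0584
a^s = 2.84^10 = 34133.7026
s! = 3628800
P = 0.0584 * 34133.7026 / 3628800
P = 0.0005

0.0005


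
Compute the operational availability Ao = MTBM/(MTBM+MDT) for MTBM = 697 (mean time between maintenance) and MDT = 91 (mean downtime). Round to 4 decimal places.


MTBM = 697
MDT = 91
MTBM + MDT = 788
Ao = 697 / 788
Ao = 0.8845

0.8845


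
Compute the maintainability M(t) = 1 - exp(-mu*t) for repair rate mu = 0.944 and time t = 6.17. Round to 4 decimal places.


mu = 0.944, t = 6.17
mu * t = 0.944 * 6.17 = 5.8245
exp(-5.8245) = 0.003
M(t) = 1 - 0.003
M(t) = 0.997

0.997


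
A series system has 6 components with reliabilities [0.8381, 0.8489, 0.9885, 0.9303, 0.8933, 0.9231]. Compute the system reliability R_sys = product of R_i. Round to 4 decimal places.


Components: [0.8381, 0.8489, 0.9885, 0.9303, 0.8933, 0.9231]
After component 1 (R=0.8381): product = 0.8381
After component 2 (R=0.8489): product = 0.7115
After component 3 (R=0.9885): product = 0.7033
After component 4 (R=0.9303): product = 0.6543
After component 5 (R=0.8933): product = 0.5845
After component 6 (R=0.9231): product = 0.5395
R_sys = 0.5395

0.5395


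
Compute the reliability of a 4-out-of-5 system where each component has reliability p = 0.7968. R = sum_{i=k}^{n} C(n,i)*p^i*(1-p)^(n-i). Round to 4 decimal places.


k = 4, n = 5, p = 0.7968
i=4: C(5,4)=5 * 0.7968^4 * 0.2032^1 = 0.4095
i=5: C(5,5)=1 * 0.7968^5 * 0.2032^0 = 0.3212
R = sum of terms = 0.7307

0.7307


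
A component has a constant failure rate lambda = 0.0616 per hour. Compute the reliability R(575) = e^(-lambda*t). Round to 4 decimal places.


lambda = 0.0616
t = 575
lambda * t = 35.42
R(t) = e^(-35.42)
R(t) = 0.0

0.0


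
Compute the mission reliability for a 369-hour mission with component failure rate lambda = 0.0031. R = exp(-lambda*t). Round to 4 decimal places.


lambda = 0.0031
mission_time = 369
lambda * t = 0.0031 * 369 = 1.1439
R = exp(-1.1439)
R = 0.3186

0.3186


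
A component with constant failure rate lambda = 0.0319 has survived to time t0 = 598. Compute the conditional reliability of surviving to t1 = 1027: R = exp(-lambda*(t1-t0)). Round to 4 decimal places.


lambda = 0.0319
t0 = 598, t1 = 1027
t1 - t0 = 429
lambda * (t1-t0) = 0.0319 * 429 = 13.6851
R = exp(-13.6851)
R = 0.0

0.0


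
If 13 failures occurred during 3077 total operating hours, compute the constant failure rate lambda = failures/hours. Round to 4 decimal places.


failures = 13
total_hours = 3077
lambda = 13 / 3077
lambda = 0.0042

0.0042


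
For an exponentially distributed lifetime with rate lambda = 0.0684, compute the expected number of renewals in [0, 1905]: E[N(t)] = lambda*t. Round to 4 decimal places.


lambda = 0.0684
t = 1905
E[N(t)] = lambda * t
E[N(t)] = 0.0684 * 1905
E[N(t)] = 130.302

130.302


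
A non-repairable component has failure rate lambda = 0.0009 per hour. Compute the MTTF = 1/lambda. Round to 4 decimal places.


lambda = 0.0009
MTTF = 1 / 0.0009
MTTF = 1111.1111

1111.1111


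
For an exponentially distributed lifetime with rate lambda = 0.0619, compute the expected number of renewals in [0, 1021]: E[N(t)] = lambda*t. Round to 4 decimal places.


lambda = 0.0619
t = 1021
E[N(t)] = lambda * t
E[N(t)] = 0.0619 * 1021
E[N(t)] = 63.1999

63.1999


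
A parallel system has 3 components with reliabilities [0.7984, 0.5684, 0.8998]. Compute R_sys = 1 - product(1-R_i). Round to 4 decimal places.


Components: [0.7984, 0.5684, 0.8998]
(1 - 0.7984) = 0.2016, running product = 0.2016
(1 - 0.5684) = 0.4316, running product = 0.087
(1 - 0.8998) = 0.1002, running product = 0.0087
Product of (1-R_i) = 0.0087
R_sys = 1 - 0.0087 = 0.9913

0.9913


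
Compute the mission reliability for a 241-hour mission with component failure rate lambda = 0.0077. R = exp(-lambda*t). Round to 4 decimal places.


lambda = 0.0077
mission_time = 241
lambda * t = 0.0077 * 241 = 1.8557
R = exp(-1.8557)
R = 0.1563

0.1563


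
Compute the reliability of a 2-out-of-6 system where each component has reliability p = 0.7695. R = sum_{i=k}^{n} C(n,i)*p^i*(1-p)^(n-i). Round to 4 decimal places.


k = 2, n = 6, p = 0.7695
i=2: C(6,2)=15 * 0.7695^2 * 0.2305^4 = 0.0251
i=3: C(6,3)=20 * 0.7695^3 * 0.2305^3 = 0.1116
i=4: C(6,4)=15 * 0.7695^4 * 0.2305^2 = 0.2794
i=5: C(6,5)=6 * 0.7695^5 * 0.2305^1 = 0.3731
i=6: C(6,6)=1 * 0.7695^6 * 0.2305^0 = 0.2076
R = sum of terms = 0.9968

0.9968


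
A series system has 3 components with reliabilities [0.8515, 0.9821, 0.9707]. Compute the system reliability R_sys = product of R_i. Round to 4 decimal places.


Components: [0.8515, 0.9821, 0.9707]
After component 1 (R=0.8515): product = 0.8515
After component 2 (R=0.9821): product = 0.8363
After component 3 (R=0.9707): product = 0.8118
R_sys = 0.8118

0.8118


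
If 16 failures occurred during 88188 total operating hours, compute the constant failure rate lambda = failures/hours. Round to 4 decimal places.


failures = 16
total_hours = 88188
lambda = 16 / 88188
lambda = 0.0002

0.0002


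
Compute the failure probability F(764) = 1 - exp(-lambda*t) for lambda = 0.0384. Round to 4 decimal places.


lambda = 0.0384, t = 764
lambda * t = 29.3376
exp(-29.3376) = 0.0
F(t) = 1 - 0.0
F(t) = 1.0

1.0


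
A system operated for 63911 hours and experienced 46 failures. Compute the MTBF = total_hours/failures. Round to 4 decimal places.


total_hours = 63911
failures = 46
MTBF = 63911 / 46
MTBF = 1389.3696

1389.3696


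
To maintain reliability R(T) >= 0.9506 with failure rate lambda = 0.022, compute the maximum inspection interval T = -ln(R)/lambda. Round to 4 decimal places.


R_target = 0.9506
lambda = 0.022
-ln(0.9506) = 0.0507
T = 0.0507 / 0.022
T = 2.3028

2.3028


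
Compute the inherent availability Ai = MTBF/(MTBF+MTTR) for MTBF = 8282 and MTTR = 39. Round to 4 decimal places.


MTBF = 8282
MTTR = 39
MTBF + MTTR = 8321
Ai = 8282 / 8321
Ai = 0.9953

0.9953


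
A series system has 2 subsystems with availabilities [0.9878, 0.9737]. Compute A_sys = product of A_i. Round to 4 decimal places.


Subsystems: [0.9878, 0.9737]
After subsystem 1 (A=0.9878): product = 0.9878
After subsystem 2 (A=0.9737): product = 0.9618
A_sys = 0.9618

0.9618


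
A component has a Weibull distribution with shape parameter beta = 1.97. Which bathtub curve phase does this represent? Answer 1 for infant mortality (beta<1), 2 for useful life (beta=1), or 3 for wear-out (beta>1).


beta = 1.97
Compare beta to 1:
beta < 1 => infant mortality (phase 1)
beta = 1 => useful life (phase 2)
beta > 1 => wear-out (phase 3)
Since beta = 1.97, this is wear-out (increasing failure rate)
Phase = 3

3


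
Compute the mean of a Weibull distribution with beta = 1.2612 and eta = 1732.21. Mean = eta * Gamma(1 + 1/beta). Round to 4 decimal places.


beta = 1.2612, eta = 1732.21
1/beta = 0.7929
1 + 1/beta = 1.7929
Gamma(1.7929) = 0.9295
Mean = 1732.21 * 0.9295
Mean = 1610.1191

1610.1191


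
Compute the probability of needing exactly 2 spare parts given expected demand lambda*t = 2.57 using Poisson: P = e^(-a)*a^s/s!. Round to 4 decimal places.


a = 2.57, s = 2
e^(-a) = e^(-2.57) = 0.0765
a^s = 2.57^2 = 6.6049
s! = 2
P = 0.0765 * 6.6049 / 2
P = 0.2528

0.2528


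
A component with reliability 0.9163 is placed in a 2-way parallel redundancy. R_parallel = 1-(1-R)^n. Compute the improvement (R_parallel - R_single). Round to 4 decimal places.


R_single = 0.9163, n = 2
1 - R_single = 0.0837
(1 - R_single)^n = 0.0837^2 = 0.007
R_parallel = 1 - 0.007 = 0.993
Improvement = 0.993 - 0.9163
Improvement = 0.0767

0.0767


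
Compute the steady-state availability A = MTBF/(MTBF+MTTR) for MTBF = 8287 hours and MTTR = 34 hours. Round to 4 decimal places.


MTBF = 8287
MTTR = 34
MTBF + MTTR = 8321
A = 8287 / 8321
A = 0.9959

0.9959


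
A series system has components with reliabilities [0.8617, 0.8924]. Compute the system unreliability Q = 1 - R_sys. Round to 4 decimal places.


Components: [0.8617, 0.8924]
After component 1: product = 0.8617
After component 2: product = 0.769
R_sys = 0.769
Q = 1 - 0.769 = 0.231

0.231


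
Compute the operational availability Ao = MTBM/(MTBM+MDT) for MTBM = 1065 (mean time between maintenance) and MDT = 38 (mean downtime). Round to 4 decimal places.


MTBM = 1065
MDT = 38
MTBM + MDT = 1103
Ao = 1065 / 1103
Ao = 0.9655

0.9655


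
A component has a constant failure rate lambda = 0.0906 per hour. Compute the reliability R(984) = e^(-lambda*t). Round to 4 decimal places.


lambda = 0.0906
t = 984
lambda * t = 89.1504
R(t) = e^(-89.1504)
R(t) = 0.0

0.0


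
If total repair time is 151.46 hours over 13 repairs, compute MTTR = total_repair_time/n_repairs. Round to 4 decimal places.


total_repair_time = 151.46
n_repairs = 13
MTTR = 151.46 / 13
MTTR = 11.6508

11.6508


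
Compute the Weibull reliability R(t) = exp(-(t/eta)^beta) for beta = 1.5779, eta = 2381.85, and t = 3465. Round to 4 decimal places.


beta = 1.5779, eta = 2381.85, t = 3465
t/eta = 3465 / 2381.85 = 1.4548
(t/eta)^beta = 1.4548^1.5779 = 1.8066
R(t) = exp(-1.8066)
R(t) = 0.1642

0.1642


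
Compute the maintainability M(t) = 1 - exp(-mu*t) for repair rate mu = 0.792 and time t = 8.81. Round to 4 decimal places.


mu = 0.792, t = 8.81
mu * t = 0.792 * 8.81 = 6.9775
exp(-6.9775) = 0.0009
M(t) = 1 - 0.0009
M(t) = 0.9991

0.9991


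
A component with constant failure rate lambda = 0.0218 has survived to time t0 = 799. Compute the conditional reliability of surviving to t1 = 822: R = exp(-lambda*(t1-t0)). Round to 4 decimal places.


lambda = 0.0218
t0 = 799, t1 = 822
t1 - t0 = 23
lambda * (t1-t0) = 0.0218 * 23 = 0.5014
R = exp(-0.5014)
R = 0.6057

0.6057


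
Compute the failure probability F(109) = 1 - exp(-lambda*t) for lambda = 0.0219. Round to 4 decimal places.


lambda = 0.0219, t = 109
lambda * t = 2.3871
exp(-2.3871) = 0.0919
F(t) = 1 - 0.0919
F(t) = 0.9081

0.9081


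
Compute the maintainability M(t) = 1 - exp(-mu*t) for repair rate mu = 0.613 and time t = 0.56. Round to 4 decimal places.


mu = 0.613, t = 0.56
mu * t = 0.613 * 0.56 = 0.3433
exp(-0.3433) = 0.7094
M(t) = 1 - 0.7094
M(t) = 0.2906

0.2906


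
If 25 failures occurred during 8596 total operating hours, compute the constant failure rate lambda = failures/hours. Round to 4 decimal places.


failures = 25
total_hours = 8596
lambda = 25 / 8596
lambda = 0.0029

0.0029


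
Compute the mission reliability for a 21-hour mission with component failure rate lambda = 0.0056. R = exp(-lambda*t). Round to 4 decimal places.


lambda = 0.0056
mission_time = 21
lambda * t = 0.0056 * 21 = 0.1176
R = exp(-0.1176)
R = 0.8891

0.8891


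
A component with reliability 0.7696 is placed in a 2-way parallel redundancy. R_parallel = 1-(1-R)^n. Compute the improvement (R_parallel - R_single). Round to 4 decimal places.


R_single = 0.7696, n = 2
1 - R_single = 0.2304
(1 - R_single)^n = 0.2304^2 = 0.0531
R_parallel = 1 - 0.0531 = 0.9469
Improvement = 0.9469 - 0.7696
Improvement = 0.1773

0.1773


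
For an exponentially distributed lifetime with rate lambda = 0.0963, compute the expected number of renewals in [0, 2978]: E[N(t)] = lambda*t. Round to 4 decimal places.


lambda = 0.0963
t = 2978
E[N(t)] = lambda * t
E[N(t)] = 0.0963 * 2978
E[N(t)] = 286.7814

286.7814


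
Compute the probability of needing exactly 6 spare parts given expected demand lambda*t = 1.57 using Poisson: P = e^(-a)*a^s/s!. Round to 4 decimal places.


a = 1.57, s = 6
e^(-a) = e^(-1.57) = 0.208
a^s = 1.57^6 = 14.9761
s! = 720
P = 0.208 * 14.9761 / 720
P = 0.0043

0.0043


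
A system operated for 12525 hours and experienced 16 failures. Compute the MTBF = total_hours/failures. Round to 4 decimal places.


total_hours = 12525
failures = 16
MTBF = 12525 / 16
MTBF = 782.8125

782.8125


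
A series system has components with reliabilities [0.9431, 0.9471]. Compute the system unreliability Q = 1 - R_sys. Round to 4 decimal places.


Components: [0.9431, 0.9471]
After component 1: product = 0.9431
After component 2: product = 0.8932
R_sys = 0.8932
Q = 1 - 0.8932 = 0.1068

0.1068


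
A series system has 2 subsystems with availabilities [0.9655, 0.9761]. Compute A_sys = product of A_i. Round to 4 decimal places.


Subsystems: [0.9655, 0.9761]
After subsystem 1 (A=0.9655): product = 0.9655
After subsystem 2 (A=0.9761): product = 0.9424
A_sys = 0.9424

0.9424


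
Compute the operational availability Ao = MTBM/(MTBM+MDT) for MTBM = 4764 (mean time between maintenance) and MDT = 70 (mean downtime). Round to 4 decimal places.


MTBM = 4764
MDT = 70
MTBM + MDT = 4834
Ao = 4764 / 4834
Ao = 0.9855

0.9855


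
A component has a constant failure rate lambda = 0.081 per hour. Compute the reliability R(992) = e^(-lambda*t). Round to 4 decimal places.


lambda = 0.081
t = 992
lambda * t = 80.352
R(t) = e^(-80.352)
R(t) = 0.0

0.0


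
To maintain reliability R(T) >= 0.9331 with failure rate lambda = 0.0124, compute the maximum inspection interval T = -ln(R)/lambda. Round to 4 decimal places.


R_target = 0.9331
lambda = 0.0124
-ln(0.9331) = 0.0692
T = 0.0692 / 0.0124
T = 5.5841

5.5841


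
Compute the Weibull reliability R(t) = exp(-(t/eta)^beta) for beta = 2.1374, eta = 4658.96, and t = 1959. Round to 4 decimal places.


beta = 2.1374, eta = 4658.96, t = 1959
t/eta = 1959 / 4658.96 = 0.4205
(t/eta)^beta = 0.4205^2.1374 = 0.157
R(t) = exp(-0.157)
R(t) = 0.8547

0.8547


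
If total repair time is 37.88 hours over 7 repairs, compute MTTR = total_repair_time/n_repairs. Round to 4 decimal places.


total_repair_time = 37.88
n_repairs = 7
MTTR = 37.88 / 7
MTTR = 5.4114

5.4114


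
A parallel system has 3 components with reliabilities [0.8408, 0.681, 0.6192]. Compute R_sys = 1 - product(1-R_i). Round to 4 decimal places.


Components: [0.8408, 0.681, 0.6192]
(1 - 0.8408) = 0.1592, running product = 0.1592
(1 - 0.681) = 0.319, running product = 0.0508
(1 - 0.6192) = 0.3808, running product = 0.0193
Product of (1-R_i) = 0.0193
R_sys = 1 - 0.0193 = 0.9807

0.9807


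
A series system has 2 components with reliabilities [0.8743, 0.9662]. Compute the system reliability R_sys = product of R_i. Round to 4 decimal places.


Components: [0.8743, 0.9662]
After component 1 (R=0.8743): product = 0.8743
After component 2 (R=0.9662): product = 0.8447
R_sys = 0.8447

0.8447


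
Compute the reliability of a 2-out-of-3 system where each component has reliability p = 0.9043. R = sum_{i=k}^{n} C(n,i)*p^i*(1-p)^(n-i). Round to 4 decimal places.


k = 2, n = 3, p = 0.9043
i=2: C(3,2)=3 * 0.9043^2 * 0.0957^1 = 0.2348
i=3: C(3,3)=1 * 0.9043^3 * 0.0957^0 = 0.7395
R = sum of terms = 0.9743

0.9743


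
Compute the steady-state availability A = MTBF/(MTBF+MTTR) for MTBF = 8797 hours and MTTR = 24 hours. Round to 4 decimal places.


MTBF = 8797
MTTR = 24
MTBF + MTTR = 8821
A = 8797 / 8821
A = 0.9973

0.9973


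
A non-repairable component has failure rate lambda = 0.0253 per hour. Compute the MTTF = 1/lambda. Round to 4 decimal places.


lambda = 0.0253
MTTF = 1 / 0.0253
MTTF = 39.5257

39.5257


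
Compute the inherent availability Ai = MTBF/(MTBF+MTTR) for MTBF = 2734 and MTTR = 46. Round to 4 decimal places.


MTBF = 2734
MTTR = 46
MTBF + MTTR = 2780
Ai = 2734 / 2780
Ai = 0.9835

0.9835


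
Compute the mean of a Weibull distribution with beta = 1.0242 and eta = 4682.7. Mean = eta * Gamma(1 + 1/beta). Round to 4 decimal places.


beta = 1.0242, eta = 4682.7
1/beta = 0.9764
1 + 1/beta = 1.9764
Gamma(1.9764) = 0.9902
Mean = 4682.7 * 0.9902
Mean = 4636.9933

4636.9933


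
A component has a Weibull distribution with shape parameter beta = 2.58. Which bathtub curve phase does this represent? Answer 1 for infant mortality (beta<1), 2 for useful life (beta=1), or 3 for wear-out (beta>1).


beta = 2.58
Compare beta to 1:
beta < 1 => infant mortality (phase 1)
beta = 1 => useful life (phase 2)
beta > 1 => wear-out (phase 3)
Since beta = 2.58, this is wear-out (increasing failure rate)
Phase = 3

3


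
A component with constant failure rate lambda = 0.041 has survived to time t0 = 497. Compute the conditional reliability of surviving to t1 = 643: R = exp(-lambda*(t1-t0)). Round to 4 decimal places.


lambda = 0.041
t0 = 497, t1 = 643
t1 - t0 = 146
lambda * (t1-t0) = 0.041 * 146 = 5.986
R = exp(-5.986)
R = 0.0025

0.0025


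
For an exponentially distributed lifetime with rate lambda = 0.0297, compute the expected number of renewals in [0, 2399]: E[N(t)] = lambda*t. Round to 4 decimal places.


lambda = 0.0297
t = 2399
E[N(t)] = lambda * t
E[N(t)] = 0.0297 * 2399
E[N(t)] = 71.2503

71.2503


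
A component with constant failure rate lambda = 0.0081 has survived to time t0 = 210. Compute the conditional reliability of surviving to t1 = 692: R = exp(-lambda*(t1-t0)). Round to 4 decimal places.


lambda = 0.0081
t0 = 210, t1 = 692
t1 - t0 = 482
lambda * (t1-t0) = 0.0081 * 482 = 3.9042
R = exp(-3.9042)
R = 0.0202

0.0202


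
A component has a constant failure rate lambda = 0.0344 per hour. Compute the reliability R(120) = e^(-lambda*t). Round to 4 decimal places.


lambda = 0.0344
t = 120
lambda * t = 4.128
R(t) = e^(-4.128)
R(t) = 0.0161

0.0161


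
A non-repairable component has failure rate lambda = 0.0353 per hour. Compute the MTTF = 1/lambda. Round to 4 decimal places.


lambda = 0.0353
MTTF = 1 / 0.0353
MTTF = 28.3286

28.3286


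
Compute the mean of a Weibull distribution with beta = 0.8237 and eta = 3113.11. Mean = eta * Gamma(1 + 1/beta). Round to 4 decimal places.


beta = 0.8237, eta = 3113.11
1/beta = 1.214
1 + 1/beta = 2.214
Gamma(2.214) = 1.1103
Mean = 3113.11 * 1.1103
Mean = 3456.5283

3456.5283


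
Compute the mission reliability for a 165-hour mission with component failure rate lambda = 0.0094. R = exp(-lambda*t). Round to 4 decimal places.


lambda = 0.0094
mission_time = 165
lambda * t = 0.0094 * 165 = 1.551
R = exp(-1.551)
R = 0.212

0.212


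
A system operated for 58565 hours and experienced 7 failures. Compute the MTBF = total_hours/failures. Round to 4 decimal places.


total_hours = 58565
failures = 7
MTBF = 58565 / 7
MTBF = 8366.4286

8366.4286


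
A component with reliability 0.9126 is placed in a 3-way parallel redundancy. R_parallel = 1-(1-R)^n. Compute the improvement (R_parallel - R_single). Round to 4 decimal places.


R_single = 0.9126, n = 3
1 - R_single = 0.0874
(1 - R_single)^n = 0.0874^3 = 0.0007
R_parallel = 1 - 0.0007 = 0.9993
Improvement = 0.9993 - 0.9126
Improvement = 0.0867

0.0867


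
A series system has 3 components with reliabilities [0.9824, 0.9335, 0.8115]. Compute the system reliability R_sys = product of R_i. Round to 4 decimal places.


Components: [0.9824, 0.9335, 0.8115]
After component 1 (R=0.9824): product = 0.9824
After component 2 (R=0.9335): product = 0.9171
After component 3 (R=0.8115): product = 0.7442
R_sys = 0.7442

0.7442


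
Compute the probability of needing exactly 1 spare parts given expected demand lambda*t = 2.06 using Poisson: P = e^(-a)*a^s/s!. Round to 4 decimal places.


a = 2.06, s = 1
e^(-a) = e^(-2.06) = 0.1275
a^s = 2.06^1 = 2.06
s! = 1
P = 0.1275 * 2.06 / 1
P = 0.2626

0.2626


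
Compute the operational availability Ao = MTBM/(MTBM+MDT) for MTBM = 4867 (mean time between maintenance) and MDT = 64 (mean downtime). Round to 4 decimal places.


MTBM = 4867
MDT = 64
MTBM + MDT = 4931
Ao = 4867 / 4931
Ao = 0.987

0.987


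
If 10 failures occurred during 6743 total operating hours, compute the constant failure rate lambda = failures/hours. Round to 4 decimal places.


failures = 10
total_hours = 6743
lambda = 10 / 6743
lambda = 0.0015

0.0015


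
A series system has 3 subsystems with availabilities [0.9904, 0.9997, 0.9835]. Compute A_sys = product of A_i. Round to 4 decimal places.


Subsystems: [0.9904, 0.9997, 0.9835]
After subsystem 1 (A=0.9904): product = 0.9904
After subsystem 2 (A=0.9997): product = 0.9901
After subsystem 3 (A=0.9835): product = 0.9738
A_sys = 0.9738

0.9738


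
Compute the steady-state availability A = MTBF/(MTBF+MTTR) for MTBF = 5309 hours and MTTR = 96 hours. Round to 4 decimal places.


MTBF = 5309
MTTR = 96
MTBF + MTTR = 5405
A = 5309 / 5405
A = 0.9822

0.9822


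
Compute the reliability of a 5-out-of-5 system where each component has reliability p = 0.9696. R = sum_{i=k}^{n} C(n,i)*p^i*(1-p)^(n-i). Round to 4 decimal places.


k = 5, n = 5, p = 0.9696
i=5: C(5,5)=1 * 0.9696^5 * 0.0304^0 = 0.857
R = sum of terms = 0.857

0.857


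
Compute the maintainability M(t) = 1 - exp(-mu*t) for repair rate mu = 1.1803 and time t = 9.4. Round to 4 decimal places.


mu = 1.1803, t = 9.4
mu * t = 1.1803 * 9.4 = 11.0948
exp(-11.0948) = 0.0
M(t) = 1 - 0.0
M(t) = 1.0

1.0


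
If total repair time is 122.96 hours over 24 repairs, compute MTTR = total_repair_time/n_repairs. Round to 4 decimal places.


total_repair_time = 122.96
n_repairs = 24
MTTR = 122.96 / 24
MTTR = 5.1233

5.1233


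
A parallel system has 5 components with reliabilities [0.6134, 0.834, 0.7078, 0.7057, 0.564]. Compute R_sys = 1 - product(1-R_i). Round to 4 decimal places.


Components: [0.6134, 0.834, 0.7078, 0.7057, 0.564]
(1 - 0.6134) = 0.3866, running product = 0.3866
(1 - 0.834) = 0.166, running product = 0.0642
(1 - 0.7078) = 0.2922, running product = 0.0188
(1 - 0.7057) = 0.2943, running product = 0.0055
(1 - 0.564) = 0.436, running product = 0.0024
Product of (1-R_i) = 0.0024
R_sys = 1 - 0.0024 = 0.9976

0.9976


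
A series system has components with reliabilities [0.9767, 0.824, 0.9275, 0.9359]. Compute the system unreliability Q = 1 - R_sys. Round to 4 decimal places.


Components: [0.9767, 0.824, 0.9275, 0.9359]
After component 1: product = 0.9767
After component 2: product = 0.8048
After component 3: product = 0.7465
After component 4: product = 0.6986
R_sys = 0.6986
Q = 1 - 0.6986 = 0.3014

0.3014


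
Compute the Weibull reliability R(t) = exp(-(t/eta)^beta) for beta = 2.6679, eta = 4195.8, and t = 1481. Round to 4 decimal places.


beta = 2.6679, eta = 4195.8, t = 1481
t/eta = 1481 / 4195.8 = 0.353
(t/eta)^beta = 0.353^2.6679 = 0.0621
R(t) = exp(-0.0621)
R(t) = 0.9397

0.9397


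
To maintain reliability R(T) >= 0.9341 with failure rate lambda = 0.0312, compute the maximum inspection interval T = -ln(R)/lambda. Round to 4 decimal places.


R_target = 0.9341
lambda = 0.0312
-ln(0.9341) = 0.0682
T = 0.0682 / 0.0312
T = 2.185

2.185


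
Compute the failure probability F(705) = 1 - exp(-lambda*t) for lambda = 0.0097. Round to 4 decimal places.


lambda = 0.0097, t = 705
lambda * t = 6.8385
exp(-6.8385) = 0.0011
F(t) = 1 - 0.0011
F(t) = 0.9989

0.9989


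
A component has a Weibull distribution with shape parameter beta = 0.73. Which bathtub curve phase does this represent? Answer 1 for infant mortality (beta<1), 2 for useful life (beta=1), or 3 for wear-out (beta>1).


beta = 0.73
Compare beta to 1:
beta < 1 => infant mortality (phase 1)
beta = 1 => useful life (phase 2)
beta > 1 => wear-out (phase 3)
Since beta = 0.73, this is infant mortality (decreasing failure rate)
Phase = 1

1


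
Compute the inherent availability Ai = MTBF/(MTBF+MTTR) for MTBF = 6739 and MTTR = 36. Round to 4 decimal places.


MTBF = 6739
MTTR = 36
MTBF + MTTR = 6775
Ai = 6739 / 6775
Ai = 0.9947

0.9947


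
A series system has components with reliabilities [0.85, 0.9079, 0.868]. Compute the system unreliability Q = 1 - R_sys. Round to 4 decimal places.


Components: [0.85, 0.9079, 0.868]
After component 1: product = 0.85
After component 2: product = 0.7717
After component 3: product = 0.6698
R_sys = 0.6698
Q = 1 - 0.6698 = 0.3302

0.3302


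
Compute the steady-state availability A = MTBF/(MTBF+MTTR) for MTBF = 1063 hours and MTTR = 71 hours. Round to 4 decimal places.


MTBF = 1063
MTTR = 71
MTBF + MTTR = 1134
A = 1063 / 1134
A = 0.9374

0.9374


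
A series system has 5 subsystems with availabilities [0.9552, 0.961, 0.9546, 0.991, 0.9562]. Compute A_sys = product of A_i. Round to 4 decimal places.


Subsystems: [0.9552, 0.961, 0.9546, 0.991, 0.9562]
After subsystem 1 (A=0.9552): product = 0.9552
After subsystem 2 (A=0.961): product = 0.9179
After subsystem 3 (A=0.9546): product = 0.8763
After subsystem 4 (A=0.991): product = 0.8684
After subsystem 5 (A=0.9562): product = 0.8304
A_sys = 0.8304

0.8304


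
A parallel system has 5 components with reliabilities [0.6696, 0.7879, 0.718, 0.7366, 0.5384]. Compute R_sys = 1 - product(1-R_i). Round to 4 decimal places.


Components: [0.6696, 0.7879, 0.718, 0.7366, 0.5384]
(1 - 0.6696) = 0.3304, running product = 0.3304
(1 - 0.7879) = 0.2121, running product = 0.0701
(1 - 0.718) = 0.282, running product = 0.0198
(1 - 0.7366) = 0.2634, running product = 0.0052
(1 - 0.5384) = 0.4616, running product = 0.0024
Product of (1-R_i) = 0.0024
R_sys = 1 - 0.0024 = 0.9976

0.9976


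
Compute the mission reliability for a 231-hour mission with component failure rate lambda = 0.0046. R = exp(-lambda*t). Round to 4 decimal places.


lambda = 0.0046
mission_time = 231
lambda * t = 0.0046 * 231 = 1.0626
R = exp(-1.0626)
R = 0.3456

0.3456


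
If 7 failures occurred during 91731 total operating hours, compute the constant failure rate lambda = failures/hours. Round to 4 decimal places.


failures = 7
total_hours = 91731
lambda = 7 / 91731
lambda = 0.0001

0.0001


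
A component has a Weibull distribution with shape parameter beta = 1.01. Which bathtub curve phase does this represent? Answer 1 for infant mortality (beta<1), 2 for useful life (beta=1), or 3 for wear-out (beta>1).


beta = 1.01
Compare beta to 1:
beta < 1 => infant mortality (phase 1)
beta = 1 => useful life (phase 2)
beta > 1 => wear-out (phase 3)
Since beta = 1.01, this is wear-out (increasing failure rate)
Phase = 3

3


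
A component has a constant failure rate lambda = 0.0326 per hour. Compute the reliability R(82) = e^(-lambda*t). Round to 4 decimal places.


lambda = 0.0326
t = 82
lambda * t = 2.6732
R(t) = e^(-2.6732)
R(t) = 0.069

0.069
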